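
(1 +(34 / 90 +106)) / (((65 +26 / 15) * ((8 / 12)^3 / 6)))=32616 / 1001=32.58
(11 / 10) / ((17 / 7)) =77 / 170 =0.45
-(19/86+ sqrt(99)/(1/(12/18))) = -6.85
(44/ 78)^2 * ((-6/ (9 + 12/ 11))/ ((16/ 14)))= -9317/ 56277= -0.17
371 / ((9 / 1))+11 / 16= 6035 / 144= 41.91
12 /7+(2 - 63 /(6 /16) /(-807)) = 7386 /1883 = 3.92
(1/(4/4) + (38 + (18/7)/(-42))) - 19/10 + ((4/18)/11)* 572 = 214301/4410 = 48.59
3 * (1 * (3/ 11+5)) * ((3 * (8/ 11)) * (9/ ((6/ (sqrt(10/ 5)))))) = 6264 * sqrt(2)/ 121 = 73.21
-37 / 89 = -0.42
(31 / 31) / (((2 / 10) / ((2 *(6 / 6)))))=10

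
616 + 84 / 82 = 25298 / 41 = 617.02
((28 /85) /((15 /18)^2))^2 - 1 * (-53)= 240344189 /4515625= 53.23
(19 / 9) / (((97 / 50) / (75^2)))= 593750 / 97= 6121.13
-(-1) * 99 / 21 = 33 / 7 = 4.71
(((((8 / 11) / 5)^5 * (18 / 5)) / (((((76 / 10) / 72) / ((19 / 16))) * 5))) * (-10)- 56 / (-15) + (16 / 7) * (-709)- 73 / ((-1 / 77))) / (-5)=-42319818816007 / 52844859375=-800.83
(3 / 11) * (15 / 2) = 2.05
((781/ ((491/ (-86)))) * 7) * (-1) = 470162/ 491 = 957.56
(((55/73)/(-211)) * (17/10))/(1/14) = -0.08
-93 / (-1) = 93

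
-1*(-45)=45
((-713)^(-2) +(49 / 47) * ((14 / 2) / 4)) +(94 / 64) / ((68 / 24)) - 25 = -147248559697 / 6498989296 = -22.66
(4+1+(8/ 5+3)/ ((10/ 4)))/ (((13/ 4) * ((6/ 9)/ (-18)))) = -18468/ 325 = -56.82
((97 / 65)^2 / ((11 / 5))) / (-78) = -9409 / 725010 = -0.01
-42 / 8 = -21 / 4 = -5.25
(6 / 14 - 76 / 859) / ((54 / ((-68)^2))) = 4728040 / 162351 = 29.12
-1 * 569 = -569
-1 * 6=-6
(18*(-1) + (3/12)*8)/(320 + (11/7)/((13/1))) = -1456/29131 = -0.05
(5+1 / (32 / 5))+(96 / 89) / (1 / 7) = 36189 / 2848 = 12.71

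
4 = 4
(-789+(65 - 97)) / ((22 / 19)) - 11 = -15841 / 22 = -720.05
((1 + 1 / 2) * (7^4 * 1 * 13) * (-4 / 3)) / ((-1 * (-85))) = -62426 / 85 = -734.42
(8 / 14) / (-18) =-2 / 63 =-0.03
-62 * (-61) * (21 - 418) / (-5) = 1501454 / 5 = 300290.80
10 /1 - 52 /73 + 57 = 4839 /73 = 66.29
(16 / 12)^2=16 / 9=1.78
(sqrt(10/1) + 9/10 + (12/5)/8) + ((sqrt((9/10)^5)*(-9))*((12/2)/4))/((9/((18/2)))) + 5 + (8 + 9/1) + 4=136/5 - 4561*sqrt(10)/2000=19.99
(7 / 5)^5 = 16807 / 3125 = 5.38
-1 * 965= -965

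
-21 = -21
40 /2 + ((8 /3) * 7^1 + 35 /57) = 2239 /57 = 39.28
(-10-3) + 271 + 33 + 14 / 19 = 5543 / 19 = 291.74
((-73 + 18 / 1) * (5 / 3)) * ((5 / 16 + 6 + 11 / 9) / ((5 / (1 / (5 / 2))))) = -11935 / 216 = -55.25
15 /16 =0.94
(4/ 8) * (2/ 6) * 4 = 2/ 3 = 0.67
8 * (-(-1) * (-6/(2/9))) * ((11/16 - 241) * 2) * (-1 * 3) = -311445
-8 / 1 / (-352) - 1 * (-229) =10077 / 44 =229.02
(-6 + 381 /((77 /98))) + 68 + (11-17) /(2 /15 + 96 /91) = 4833931 /8921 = 541.86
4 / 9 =0.44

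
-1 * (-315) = 315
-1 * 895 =-895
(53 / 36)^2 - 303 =-389879 / 1296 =-300.83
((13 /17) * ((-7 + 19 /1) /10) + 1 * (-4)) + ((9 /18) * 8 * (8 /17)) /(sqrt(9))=-626 /255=-2.45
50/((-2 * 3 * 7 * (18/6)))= -25/63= -0.40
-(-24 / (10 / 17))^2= -41616 / 25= -1664.64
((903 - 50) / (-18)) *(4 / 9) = -21.06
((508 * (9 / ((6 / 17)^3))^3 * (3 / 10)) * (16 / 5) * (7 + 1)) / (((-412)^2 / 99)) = 165667263466309 / 8487200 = 19519660.60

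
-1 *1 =-1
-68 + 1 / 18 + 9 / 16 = -9703 / 144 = -67.38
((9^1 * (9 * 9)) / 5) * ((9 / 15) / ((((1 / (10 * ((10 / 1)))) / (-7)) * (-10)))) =30618 / 5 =6123.60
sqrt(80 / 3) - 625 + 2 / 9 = -5623 / 9 + 4* sqrt(15) / 3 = -619.61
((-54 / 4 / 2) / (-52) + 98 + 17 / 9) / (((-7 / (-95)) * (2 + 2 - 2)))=17787325 / 26208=678.70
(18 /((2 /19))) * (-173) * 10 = -295830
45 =45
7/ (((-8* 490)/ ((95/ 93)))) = -19/ 10416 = -0.00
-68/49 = -1.39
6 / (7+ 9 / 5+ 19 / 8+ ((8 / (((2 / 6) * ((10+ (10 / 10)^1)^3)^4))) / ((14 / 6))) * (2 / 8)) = 1757519890963760 / 3273380796920243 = 0.54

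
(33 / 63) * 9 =33 / 7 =4.71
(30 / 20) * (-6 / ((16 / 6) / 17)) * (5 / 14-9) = 495.88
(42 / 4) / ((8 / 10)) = 105 / 8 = 13.12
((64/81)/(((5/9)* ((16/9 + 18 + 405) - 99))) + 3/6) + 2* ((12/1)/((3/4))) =238257/7330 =32.50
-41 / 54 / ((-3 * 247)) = 41 / 40014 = 0.00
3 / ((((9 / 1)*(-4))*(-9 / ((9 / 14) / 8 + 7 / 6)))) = 419 / 36288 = 0.01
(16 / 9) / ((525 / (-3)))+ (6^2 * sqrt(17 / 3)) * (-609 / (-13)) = -16 / 1575+ 7308 * sqrt(51) / 13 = 4014.57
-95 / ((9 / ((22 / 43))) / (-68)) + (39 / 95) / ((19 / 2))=367.28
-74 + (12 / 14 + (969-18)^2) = 6330295 / 7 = 904327.86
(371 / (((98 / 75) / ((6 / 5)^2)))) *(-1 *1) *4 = -11448 / 7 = -1635.43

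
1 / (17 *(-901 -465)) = -1 / 23222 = -0.00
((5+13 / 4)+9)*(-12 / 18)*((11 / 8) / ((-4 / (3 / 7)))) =759 / 448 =1.69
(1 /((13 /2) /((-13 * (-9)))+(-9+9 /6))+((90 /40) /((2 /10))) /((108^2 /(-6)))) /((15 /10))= -8111 /86832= -0.09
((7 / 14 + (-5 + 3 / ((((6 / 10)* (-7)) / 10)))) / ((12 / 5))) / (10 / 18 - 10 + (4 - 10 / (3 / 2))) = 2445 / 6104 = 0.40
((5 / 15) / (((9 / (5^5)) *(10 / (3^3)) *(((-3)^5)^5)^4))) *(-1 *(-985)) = 615625 / 1030755041464022662072922259531242545404215044002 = 0.00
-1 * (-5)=5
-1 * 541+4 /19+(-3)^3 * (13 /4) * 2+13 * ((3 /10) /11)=-748152 /1045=-715.93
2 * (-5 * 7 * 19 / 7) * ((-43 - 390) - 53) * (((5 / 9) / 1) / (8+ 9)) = 51300 / 17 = 3017.65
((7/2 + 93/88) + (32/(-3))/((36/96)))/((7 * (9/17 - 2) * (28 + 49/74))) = 11900051/146985300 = 0.08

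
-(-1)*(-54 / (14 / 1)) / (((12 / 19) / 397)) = -67887 / 28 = -2424.54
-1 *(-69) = 69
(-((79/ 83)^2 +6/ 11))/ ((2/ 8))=-439940/ 75779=-5.81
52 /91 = 0.57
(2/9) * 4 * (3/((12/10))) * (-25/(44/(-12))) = 500/33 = 15.15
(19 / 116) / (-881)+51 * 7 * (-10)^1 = -364839739 / 102196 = -3570.00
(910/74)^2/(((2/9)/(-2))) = -1863225/1369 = -1361.01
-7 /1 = -7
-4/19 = -0.21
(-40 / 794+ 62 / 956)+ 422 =80083999 / 189766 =422.01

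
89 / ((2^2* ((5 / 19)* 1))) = 1691 / 20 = 84.55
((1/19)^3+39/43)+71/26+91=725717613/7668362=94.64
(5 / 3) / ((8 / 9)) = 15 / 8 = 1.88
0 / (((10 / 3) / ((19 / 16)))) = 0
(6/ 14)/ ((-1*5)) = -3/ 35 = -0.09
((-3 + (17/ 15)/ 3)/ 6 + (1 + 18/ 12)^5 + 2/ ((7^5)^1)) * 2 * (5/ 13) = 7058730149/ 94388112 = 74.78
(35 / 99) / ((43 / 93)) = 1085 / 1419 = 0.76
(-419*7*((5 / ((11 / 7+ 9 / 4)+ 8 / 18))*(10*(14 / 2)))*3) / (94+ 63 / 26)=-807114672 / 107801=-7487.08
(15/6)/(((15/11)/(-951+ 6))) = -3465/2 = -1732.50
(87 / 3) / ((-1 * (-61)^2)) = -29 / 3721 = -0.01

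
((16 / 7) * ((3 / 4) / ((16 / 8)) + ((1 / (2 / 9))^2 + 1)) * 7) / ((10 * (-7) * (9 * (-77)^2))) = -173 / 1867635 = -0.00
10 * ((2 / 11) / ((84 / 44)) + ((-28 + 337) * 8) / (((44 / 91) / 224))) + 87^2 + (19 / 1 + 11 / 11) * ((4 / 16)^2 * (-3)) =10588733251 / 924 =11459668.02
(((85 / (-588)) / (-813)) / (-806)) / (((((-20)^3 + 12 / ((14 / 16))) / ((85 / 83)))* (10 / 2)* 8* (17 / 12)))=85 / 170268609778176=0.00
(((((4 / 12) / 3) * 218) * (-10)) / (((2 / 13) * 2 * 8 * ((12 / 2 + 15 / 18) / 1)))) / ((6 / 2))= -7085 / 1476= -4.80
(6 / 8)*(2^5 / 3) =8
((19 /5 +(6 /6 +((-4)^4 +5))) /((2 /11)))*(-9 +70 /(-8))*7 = -7265643 /40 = -181641.08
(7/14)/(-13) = -1/26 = -0.04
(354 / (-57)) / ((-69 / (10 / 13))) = 1180 / 17043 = 0.07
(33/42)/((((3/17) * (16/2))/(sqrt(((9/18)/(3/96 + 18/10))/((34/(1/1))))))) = 11 * sqrt(49810)/49224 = 0.05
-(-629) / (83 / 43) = 27047 / 83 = 325.87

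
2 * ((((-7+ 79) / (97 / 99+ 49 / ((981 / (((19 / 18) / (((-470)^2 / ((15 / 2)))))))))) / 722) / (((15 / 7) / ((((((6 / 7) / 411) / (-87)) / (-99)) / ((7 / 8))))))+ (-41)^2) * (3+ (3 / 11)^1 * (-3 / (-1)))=12836.73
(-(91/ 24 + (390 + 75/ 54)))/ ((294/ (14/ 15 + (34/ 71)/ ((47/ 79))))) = -154727414/ 66222765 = -2.34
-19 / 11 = -1.73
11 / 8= 1.38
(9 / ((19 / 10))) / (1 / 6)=540 / 19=28.42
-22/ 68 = -11/ 34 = -0.32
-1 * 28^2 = -784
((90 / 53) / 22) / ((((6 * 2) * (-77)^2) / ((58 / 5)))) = 87 / 6913214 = 0.00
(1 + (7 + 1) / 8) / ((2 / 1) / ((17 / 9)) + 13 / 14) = 476 / 473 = 1.01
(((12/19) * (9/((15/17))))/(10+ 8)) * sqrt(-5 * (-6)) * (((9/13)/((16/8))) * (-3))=-459 * sqrt(30)/1235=-2.04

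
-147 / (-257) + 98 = 25333 / 257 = 98.57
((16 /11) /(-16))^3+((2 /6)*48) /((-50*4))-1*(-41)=1361588 /33275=40.92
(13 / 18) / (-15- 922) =-13 / 16866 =-0.00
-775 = -775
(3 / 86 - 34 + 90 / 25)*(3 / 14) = -39171 / 6020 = -6.51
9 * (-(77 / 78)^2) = -5929 / 676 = -8.77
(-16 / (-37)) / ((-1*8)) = -0.05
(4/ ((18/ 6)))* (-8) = -32/ 3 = -10.67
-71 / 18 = -3.94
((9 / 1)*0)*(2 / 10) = 0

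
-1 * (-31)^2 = -961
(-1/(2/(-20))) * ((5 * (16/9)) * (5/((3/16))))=64000/27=2370.37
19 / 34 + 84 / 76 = 1075 / 646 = 1.66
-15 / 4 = -3.75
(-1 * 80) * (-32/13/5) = 512/13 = 39.38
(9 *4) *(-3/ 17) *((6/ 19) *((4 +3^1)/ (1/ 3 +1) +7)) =-24.58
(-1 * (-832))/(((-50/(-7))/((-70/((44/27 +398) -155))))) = -1100736/33025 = -33.33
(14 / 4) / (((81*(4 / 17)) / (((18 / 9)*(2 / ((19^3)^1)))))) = 119 / 1111158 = 0.00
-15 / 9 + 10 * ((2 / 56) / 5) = -67 / 42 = -1.60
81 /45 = 9 /5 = 1.80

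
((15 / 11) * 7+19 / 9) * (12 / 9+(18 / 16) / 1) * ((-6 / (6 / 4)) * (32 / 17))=-1089376 / 5049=-215.76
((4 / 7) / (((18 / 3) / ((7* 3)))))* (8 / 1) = 16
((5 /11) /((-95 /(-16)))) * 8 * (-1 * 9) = -1152 /209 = -5.51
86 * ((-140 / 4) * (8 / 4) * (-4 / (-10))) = -2408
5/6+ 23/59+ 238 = 84685/354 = 239.22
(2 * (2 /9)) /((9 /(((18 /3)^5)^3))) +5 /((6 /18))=23219011599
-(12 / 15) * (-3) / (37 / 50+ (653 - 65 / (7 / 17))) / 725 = 0.00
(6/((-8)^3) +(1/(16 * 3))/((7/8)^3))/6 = 5105/1580544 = 0.00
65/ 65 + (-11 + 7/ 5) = -43/ 5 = -8.60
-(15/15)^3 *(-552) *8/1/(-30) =-736/5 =-147.20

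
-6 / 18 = -1 / 3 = -0.33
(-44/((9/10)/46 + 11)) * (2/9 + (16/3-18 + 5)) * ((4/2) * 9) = 2712160/5069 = 535.05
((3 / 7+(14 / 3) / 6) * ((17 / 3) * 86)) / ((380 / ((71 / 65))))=103802 / 61425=1.69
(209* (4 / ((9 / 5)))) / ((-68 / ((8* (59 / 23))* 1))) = -493240 / 3519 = -140.16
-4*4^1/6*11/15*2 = -3.91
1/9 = 0.11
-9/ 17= -0.53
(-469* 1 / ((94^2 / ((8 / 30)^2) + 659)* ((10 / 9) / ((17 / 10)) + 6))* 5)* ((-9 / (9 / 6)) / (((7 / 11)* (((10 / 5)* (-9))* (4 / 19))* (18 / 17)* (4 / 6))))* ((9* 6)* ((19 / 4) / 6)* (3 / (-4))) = 10380213855 / 32553913472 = 0.32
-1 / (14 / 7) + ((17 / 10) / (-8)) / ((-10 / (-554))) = -4909 / 400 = -12.27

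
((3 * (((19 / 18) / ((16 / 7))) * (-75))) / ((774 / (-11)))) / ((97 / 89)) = 3255175 / 2402496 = 1.35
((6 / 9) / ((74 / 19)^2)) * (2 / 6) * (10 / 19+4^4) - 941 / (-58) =14279635 / 714618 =19.98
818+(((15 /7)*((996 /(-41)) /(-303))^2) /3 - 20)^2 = 17546835676246161602 /14408441316717889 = 1217.82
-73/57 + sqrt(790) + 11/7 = 116/399 + sqrt(790) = 28.40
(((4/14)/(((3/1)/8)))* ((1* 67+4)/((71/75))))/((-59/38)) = -15200/413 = -36.80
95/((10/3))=57/2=28.50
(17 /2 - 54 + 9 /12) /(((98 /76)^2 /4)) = -258476 /2401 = -107.65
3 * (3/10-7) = -201/10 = -20.10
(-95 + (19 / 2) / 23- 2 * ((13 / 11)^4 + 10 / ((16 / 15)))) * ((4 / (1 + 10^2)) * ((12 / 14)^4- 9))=3207766619403 / 81660514243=39.28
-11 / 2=-5.50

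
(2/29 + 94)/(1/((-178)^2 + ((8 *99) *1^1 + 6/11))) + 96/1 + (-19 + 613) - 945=88588621/29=3054780.03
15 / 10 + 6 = 15 / 2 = 7.50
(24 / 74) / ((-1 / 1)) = -12 / 37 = -0.32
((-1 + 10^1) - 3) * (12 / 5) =72 / 5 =14.40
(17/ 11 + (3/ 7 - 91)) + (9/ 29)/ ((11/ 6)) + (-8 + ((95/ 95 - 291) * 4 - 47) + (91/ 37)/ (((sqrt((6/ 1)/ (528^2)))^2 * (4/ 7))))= 16415116392/ 82621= 198679.71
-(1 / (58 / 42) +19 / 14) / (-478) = 845 / 194068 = 0.00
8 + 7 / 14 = 17 / 2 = 8.50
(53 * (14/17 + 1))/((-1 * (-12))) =1643/204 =8.05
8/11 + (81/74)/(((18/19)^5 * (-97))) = 1312349983/1841932224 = 0.71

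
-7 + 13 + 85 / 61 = 451 / 61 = 7.39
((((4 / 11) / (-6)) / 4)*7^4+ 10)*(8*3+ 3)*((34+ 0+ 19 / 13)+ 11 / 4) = -31134303 / 1144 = -27215.30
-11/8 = -1.38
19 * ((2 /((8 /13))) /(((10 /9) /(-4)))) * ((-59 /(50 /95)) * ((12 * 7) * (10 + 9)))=994301217 /25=39772048.68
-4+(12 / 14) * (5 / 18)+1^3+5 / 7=-43 / 21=-2.05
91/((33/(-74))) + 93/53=-202.31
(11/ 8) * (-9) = -99/ 8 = -12.38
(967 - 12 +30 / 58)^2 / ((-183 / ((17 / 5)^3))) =-150896722532 / 769515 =-196093.28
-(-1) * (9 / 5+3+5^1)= 49 / 5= 9.80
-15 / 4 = -3.75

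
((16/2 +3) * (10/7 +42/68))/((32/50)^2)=3348125/60928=54.95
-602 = -602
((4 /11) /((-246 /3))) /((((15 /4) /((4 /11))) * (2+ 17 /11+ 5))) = -16 /317955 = -0.00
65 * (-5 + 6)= 65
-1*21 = -21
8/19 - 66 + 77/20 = -23457/380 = -61.73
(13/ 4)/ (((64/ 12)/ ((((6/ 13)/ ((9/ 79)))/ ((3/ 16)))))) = 79/ 6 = 13.17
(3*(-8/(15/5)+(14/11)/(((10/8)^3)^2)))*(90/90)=-1202968/171875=-7.00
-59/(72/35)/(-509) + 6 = 221953/36648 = 6.06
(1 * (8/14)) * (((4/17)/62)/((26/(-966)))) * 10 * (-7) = 5.64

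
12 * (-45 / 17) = -540 / 17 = -31.76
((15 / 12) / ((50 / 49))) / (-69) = -49 / 2760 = -0.02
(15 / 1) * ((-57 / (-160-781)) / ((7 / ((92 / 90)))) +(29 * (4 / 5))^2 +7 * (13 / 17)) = 4565398837 / 559895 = 8154.03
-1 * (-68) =68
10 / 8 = 5 / 4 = 1.25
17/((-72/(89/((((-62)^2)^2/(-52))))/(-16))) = -0.00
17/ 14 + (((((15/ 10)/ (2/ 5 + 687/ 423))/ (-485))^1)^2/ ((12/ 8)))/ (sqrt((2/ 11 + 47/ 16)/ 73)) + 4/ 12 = 1.55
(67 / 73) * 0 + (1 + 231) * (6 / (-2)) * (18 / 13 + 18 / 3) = -66816 / 13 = -5139.69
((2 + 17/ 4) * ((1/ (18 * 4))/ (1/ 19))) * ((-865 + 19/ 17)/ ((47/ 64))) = -13951700/ 7191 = -1940.16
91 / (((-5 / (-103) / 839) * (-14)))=-1123421 / 10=-112342.10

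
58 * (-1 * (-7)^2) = -2842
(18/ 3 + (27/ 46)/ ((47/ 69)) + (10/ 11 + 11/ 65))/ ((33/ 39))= 9.38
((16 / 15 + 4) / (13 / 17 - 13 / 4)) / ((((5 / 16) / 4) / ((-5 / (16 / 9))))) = 62016 / 845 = 73.39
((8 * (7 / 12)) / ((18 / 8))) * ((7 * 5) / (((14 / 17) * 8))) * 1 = 595 / 54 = 11.02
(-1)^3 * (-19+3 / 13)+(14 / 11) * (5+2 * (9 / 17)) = 64374 / 2431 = 26.48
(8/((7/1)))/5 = 8/35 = 0.23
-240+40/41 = -9800/41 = -239.02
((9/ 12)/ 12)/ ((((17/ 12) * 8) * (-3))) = -1/ 544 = -0.00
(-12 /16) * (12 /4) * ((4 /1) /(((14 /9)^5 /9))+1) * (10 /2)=-29965365 /537824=-55.72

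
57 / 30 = 19 / 10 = 1.90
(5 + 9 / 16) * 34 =189.12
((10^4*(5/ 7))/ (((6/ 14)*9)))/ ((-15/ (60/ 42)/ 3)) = -100000/ 189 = -529.10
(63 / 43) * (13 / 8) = 2.38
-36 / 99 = -4 / 11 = -0.36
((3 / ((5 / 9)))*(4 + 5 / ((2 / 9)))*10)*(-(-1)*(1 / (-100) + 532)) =76127769 / 100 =761277.69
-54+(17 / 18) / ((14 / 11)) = -53.26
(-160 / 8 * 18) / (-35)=72 / 7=10.29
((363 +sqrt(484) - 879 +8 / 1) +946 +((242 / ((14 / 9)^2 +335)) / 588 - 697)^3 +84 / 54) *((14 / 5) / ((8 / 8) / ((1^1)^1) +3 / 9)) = -58557532117695791875232324243 / 82350835226291672880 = -711073930.91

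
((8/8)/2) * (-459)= -459/2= -229.50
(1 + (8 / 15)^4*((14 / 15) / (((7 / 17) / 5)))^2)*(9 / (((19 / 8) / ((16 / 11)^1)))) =664396928 / 10580625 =62.79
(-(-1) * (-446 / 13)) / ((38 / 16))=-3568 / 247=-14.45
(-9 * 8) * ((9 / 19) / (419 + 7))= -0.08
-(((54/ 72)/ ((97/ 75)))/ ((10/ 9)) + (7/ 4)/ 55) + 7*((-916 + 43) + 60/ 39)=-3384959269/ 554840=-6100.78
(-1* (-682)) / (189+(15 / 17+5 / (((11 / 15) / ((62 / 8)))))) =510136 / 181557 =2.81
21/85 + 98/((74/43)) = 179872/3145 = 57.19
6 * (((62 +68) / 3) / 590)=26 / 59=0.44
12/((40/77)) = 231/10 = 23.10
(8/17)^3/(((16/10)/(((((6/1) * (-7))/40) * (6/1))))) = -2016/4913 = -0.41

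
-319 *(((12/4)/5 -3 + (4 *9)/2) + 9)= -39237/5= -7847.40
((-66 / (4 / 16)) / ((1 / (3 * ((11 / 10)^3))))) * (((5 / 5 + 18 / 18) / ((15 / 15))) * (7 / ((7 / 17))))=-4480146 / 125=-35841.17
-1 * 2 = -2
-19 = -19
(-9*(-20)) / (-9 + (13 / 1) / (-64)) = -11520 / 589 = -19.56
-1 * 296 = -296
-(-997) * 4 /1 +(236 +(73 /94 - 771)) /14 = 5197991 /1316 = 3949.84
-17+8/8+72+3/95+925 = 93198/95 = 981.03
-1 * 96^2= -9216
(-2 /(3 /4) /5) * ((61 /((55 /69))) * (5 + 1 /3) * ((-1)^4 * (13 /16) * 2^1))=-291824 /825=-353.73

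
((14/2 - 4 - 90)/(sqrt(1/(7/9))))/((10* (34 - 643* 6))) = 0.00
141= 141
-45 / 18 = -5 / 2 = -2.50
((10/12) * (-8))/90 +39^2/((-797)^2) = -1229351/17150643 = -0.07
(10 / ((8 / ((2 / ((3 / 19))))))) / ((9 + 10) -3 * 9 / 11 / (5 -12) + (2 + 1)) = 7315 / 10326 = 0.71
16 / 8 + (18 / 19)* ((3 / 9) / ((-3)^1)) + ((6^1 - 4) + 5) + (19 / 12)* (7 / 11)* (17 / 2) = 87575 / 5016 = 17.46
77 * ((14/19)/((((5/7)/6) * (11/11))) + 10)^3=280130071144/857375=326729.93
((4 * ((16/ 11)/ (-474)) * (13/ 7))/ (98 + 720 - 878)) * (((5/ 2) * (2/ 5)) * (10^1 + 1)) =104/ 24885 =0.00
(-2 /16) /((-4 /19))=0.59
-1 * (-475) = 475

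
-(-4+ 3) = 1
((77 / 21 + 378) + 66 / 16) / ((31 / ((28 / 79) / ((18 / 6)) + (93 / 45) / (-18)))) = 657389 / 15869520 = 0.04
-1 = -1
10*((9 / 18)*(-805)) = -4025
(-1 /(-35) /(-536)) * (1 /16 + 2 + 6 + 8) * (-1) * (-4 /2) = -257 /150080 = -0.00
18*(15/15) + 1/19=343/19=18.05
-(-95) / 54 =95 / 54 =1.76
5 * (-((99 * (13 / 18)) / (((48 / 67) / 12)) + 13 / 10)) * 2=-47957 / 4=-11989.25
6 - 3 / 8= 5.62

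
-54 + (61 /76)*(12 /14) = -53.31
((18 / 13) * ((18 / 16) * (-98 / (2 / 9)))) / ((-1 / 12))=107163 / 13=8243.31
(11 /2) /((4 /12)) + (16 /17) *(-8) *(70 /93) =34253 /3162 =10.83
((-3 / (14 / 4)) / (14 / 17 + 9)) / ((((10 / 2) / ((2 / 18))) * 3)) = -34 / 52605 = -0.00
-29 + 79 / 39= -1052 / 39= -26.97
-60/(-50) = 6/5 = 1.20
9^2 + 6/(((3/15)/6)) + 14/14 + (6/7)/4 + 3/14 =1837/7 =262.43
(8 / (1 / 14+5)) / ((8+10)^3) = 14 / 51759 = 0.00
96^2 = 9216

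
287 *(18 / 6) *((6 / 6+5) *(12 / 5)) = 61992 / 5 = 12398.40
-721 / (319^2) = -0.01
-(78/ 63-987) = 20701/ 21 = 985.76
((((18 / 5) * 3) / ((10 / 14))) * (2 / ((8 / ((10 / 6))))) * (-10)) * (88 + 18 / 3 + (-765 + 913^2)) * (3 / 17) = -9259866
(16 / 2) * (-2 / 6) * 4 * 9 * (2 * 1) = -192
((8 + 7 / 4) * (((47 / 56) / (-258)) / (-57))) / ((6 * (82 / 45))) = 3055 / 60026624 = 0.00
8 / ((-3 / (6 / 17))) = -16 / 17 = -0.94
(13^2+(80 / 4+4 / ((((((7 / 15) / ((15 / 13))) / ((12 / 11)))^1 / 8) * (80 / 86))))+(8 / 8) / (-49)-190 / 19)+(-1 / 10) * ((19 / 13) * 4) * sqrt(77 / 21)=1904270 / 7007-38 * sqrt(33) / 195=270.65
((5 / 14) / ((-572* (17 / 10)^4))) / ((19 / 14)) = -12500 / 226926557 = -0.00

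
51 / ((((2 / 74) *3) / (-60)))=-37740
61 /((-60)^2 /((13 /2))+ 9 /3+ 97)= 793 /8500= 0.09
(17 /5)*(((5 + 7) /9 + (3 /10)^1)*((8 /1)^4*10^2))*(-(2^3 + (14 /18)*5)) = -730161152 /27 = -27043005.63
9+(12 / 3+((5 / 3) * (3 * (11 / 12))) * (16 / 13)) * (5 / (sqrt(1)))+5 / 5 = 2270 / 39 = 58.21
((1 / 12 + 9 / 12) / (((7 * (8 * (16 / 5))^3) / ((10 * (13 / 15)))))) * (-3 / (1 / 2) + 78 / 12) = 8125 / 264241152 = 0.00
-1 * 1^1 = -1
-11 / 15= -0.73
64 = 64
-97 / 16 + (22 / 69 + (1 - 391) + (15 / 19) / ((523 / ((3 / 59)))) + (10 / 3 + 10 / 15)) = -253558553575 / 647256432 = -391.74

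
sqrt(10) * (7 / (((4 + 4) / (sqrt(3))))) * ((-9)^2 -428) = -2429 * sqrt(30) / 8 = -1663.02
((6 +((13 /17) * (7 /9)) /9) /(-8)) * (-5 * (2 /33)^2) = 41765 /2999106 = 0.01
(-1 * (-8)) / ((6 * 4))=1 / 3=0.33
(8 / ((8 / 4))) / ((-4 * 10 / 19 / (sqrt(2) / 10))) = -19 * sqrt(2) / 100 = -0.27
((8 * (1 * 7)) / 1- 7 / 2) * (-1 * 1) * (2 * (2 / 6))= -35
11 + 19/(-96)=1037/96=10.80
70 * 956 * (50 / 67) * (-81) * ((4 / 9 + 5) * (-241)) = 355616226000 / 67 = 5307704865.67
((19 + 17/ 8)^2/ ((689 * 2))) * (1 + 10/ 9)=41743/ 61056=0.68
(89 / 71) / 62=89 / 4402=0.02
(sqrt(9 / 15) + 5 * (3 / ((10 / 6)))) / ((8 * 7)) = sqrt(15) / 280 + 9 / 56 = 0.17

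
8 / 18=4 / 9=0.44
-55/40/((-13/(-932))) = -2563/26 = -98.58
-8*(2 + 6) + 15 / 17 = -1073 / 17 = -63.12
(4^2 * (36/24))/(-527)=-24/527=-0.05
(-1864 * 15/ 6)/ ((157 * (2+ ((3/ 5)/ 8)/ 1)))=-186400/ 13031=-14.30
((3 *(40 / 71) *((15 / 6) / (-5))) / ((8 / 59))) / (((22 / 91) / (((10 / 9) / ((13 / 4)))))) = -20650 / 2343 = -8.81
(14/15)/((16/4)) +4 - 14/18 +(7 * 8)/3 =1991/90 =22.12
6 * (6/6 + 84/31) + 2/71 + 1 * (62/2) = 117283/2201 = 53.29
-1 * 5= -5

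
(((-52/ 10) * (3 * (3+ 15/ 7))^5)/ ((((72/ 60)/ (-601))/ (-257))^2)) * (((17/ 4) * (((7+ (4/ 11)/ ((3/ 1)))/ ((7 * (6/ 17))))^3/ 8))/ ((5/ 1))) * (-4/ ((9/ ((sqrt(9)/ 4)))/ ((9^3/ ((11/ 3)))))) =1071924314921367453966529658250/ 84402451441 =12700156175803455997.23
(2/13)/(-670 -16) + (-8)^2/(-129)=-285505/575211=-0.50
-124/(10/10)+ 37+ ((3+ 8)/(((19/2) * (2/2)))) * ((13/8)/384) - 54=-4114801/29184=-141.00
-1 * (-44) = 44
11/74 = 0.15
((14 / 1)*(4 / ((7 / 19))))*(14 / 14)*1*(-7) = -1064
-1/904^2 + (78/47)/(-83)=-63746749/3187959616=-0.02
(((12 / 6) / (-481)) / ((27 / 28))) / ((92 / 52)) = -56 / 22977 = -0.00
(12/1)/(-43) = -12/43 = -0.28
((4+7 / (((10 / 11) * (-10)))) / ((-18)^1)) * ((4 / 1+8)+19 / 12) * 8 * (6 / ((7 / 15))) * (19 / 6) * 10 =-1000331 / 126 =-7939.13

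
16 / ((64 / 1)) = 1 / 4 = 0.25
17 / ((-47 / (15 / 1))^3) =-0.55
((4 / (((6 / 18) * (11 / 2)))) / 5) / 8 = 3 / 55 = 0.05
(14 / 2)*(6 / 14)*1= 3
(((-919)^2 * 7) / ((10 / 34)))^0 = 1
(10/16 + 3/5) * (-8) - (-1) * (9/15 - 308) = -1586/5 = -317.20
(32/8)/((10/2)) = 4/5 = 0.80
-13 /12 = -1.08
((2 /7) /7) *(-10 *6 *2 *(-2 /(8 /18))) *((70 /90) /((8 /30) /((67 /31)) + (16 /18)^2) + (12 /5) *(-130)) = -6857.97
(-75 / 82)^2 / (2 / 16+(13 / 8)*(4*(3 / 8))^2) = 45000 / 203401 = 0.22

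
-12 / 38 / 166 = -0.00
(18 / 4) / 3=1.50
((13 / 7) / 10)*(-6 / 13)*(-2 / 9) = 2 / 105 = 0.02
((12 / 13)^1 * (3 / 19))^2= 0.02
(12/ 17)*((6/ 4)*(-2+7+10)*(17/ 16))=135/ 8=16.88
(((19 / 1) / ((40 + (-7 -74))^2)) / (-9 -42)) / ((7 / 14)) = -38 / 85731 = -0.00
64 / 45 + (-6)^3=-9656 / 45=-214.58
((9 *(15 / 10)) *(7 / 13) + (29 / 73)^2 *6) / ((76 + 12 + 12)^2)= 1138377 / 1385540000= 0.00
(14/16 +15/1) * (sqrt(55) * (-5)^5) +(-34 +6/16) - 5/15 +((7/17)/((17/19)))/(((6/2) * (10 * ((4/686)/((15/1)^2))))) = 3870175/6936 - 396875 * sqrt(55)/8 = -367354.99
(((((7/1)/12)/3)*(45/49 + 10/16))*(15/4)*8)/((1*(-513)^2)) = 3025/88424784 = 0.00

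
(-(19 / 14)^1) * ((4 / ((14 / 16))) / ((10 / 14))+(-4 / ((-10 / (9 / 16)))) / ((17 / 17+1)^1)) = -9899 / 1120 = -8.84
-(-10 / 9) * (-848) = -8480 / 9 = -942.22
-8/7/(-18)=4/63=0.06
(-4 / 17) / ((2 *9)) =-2 / 153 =-0.01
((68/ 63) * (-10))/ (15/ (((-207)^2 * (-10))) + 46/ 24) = -4316640/ 766507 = -5.63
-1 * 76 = -76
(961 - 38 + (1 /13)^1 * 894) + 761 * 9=101930 /13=7840.77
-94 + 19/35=-3271/35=-93.46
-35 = -35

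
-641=-641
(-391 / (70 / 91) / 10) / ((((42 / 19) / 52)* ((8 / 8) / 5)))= -1255501 / 210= -5978.58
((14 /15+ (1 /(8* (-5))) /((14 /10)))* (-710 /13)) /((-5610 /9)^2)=-163797 /1272871600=-0.00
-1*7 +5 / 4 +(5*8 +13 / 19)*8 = 24299 / 76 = 319.72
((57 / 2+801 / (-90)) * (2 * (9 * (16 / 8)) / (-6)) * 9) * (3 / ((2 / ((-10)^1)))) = 15876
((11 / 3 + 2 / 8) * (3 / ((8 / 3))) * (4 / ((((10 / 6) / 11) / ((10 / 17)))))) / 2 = 4653 / 136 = 34.21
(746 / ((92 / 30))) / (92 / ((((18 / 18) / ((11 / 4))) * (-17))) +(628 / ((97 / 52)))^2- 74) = 298312345 / 138880338133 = 0.00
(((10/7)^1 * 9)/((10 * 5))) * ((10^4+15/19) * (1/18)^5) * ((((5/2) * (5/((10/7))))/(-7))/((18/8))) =-27145/35901792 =-0.00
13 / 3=4.33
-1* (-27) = 27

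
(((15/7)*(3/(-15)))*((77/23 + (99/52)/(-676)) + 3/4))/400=-9932397/2263788800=-0.00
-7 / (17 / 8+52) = -56 / 433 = -0.13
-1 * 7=-7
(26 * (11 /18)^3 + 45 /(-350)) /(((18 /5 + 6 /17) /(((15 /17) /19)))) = 2962415 /43436736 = 0.07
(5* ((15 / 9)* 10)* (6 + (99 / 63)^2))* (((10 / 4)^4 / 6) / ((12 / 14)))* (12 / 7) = 32421875 / 3528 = 9189.87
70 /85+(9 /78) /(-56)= 0.82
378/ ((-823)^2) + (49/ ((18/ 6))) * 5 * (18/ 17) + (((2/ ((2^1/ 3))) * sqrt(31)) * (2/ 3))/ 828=86.48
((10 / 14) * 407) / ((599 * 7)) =0.07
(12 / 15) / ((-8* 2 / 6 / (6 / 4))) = -9 / 20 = -0.45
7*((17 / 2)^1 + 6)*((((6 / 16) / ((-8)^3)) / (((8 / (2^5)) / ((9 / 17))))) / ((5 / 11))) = -60291 / 174080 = -0.35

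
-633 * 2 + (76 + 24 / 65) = -77326 / 65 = -1189.63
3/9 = 0.33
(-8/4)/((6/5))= -1.67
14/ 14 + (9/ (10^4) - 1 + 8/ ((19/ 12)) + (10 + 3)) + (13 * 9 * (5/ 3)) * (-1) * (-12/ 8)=59005171/ 190000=310.55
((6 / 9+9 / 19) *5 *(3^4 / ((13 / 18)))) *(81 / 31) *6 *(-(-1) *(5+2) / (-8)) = -10333575 / 1178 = -8772.13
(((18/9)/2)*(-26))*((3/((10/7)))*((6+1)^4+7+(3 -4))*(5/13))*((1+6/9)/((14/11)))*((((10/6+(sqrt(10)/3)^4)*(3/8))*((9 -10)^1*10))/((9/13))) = 2022180875/1944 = 1040216.50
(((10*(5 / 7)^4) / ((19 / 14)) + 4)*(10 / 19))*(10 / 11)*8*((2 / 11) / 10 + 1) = 49367040 / 2140369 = 23.06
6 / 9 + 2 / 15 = 4 / 5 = 0.80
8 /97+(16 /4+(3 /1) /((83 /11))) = 36069 /8051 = 4.48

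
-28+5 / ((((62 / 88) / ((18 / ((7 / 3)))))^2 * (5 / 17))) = 94652900 / 47089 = 2010.09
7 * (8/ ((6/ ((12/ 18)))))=56/ 9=6.22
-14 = -14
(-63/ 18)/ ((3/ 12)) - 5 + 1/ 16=-303/ 16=-18.94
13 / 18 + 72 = 1309 / 18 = 72.72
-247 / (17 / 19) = -4693 / 17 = -276.06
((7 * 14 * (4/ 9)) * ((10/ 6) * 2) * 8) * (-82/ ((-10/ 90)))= 2571520/ 3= 857173.33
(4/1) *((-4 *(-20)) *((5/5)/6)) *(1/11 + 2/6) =2240/99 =22.63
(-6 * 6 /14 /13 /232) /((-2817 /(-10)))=-5 /1652014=-0.00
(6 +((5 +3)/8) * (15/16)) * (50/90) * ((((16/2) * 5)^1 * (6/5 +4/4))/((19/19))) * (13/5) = 5291/6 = 881.83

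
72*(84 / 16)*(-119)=-44982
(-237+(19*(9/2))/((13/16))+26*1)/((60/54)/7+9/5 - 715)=433125/2919904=0.15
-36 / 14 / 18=-1 / 7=-0.14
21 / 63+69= 208 / 3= 69.33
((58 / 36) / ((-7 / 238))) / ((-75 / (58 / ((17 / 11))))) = 18502 / 675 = 27.41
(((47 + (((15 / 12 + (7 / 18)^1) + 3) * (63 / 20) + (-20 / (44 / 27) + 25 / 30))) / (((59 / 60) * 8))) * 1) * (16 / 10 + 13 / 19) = 28743169 / 1972960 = 14.57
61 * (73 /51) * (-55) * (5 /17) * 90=-127118.51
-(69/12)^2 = -529/16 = -33.06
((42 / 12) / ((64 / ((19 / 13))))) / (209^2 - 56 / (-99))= 0.00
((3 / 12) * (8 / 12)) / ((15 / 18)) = 1 / 5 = 0.20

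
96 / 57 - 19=-329 / 19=-17.32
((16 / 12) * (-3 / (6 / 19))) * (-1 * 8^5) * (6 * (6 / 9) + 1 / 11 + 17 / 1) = 288882688 / 33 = 8754020.85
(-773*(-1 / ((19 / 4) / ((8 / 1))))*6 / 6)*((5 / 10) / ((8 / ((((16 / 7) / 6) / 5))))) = 12368 / 1995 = 6.20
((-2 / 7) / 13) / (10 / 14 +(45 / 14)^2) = -0.00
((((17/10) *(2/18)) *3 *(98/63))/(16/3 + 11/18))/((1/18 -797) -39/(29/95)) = -41412/258241825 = -0.00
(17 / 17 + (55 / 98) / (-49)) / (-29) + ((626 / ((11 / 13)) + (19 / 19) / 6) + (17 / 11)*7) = 1725084593 / 2297757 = 750.77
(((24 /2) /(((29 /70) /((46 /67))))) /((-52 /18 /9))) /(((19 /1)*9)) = -173880 /479921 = -0.36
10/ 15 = 2/ 3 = 0.67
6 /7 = 0.86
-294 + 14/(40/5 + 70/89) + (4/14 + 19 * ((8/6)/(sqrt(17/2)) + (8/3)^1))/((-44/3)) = -17816159/60214- 19 * sqrt(34)/187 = -296.47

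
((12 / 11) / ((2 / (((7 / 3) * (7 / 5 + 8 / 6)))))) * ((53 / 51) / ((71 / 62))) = 1886164 / 597465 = 3.16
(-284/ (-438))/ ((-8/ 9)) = -213/ 292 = -0.73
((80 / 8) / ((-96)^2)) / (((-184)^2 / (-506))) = -55 / 3391488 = -0.00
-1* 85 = -85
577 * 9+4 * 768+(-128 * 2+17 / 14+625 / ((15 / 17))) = 366179 / 42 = 8718.55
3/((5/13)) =39/5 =7.80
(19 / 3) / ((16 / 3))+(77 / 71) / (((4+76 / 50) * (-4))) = 89231 / 78384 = 1.14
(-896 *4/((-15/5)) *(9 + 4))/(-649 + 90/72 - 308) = -186368/11469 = -16.25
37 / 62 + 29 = 1835 / 62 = 29.60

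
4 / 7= 0.57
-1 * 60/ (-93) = 20/ 31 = 0.65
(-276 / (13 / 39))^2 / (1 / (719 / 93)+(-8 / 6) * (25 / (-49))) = 72461429712 / 85571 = 846798.91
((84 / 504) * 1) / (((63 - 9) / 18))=1 / 18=0.06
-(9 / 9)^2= -1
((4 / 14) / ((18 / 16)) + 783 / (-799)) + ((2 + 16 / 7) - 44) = -40.44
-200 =-200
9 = 9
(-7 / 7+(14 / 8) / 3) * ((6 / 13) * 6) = -15 / 13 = -1.15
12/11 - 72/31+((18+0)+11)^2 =839.77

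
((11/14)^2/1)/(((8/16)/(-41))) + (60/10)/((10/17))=-19807/490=-40.42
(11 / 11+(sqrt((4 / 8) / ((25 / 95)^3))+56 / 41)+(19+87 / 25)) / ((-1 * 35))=-25467 / 35875 -19 * sqrt(190) / 1750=-0.86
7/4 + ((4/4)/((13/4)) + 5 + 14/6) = 9.39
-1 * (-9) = 9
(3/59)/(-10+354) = 3/20296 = 0.00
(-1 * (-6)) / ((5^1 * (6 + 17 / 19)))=114 / 655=0.17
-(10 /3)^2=-100 /9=-11.11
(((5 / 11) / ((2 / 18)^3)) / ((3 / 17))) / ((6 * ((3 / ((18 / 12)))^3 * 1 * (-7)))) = -6885 / 1232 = -5.59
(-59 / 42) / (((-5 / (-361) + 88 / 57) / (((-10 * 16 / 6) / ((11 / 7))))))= 851960 / 55671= 15.30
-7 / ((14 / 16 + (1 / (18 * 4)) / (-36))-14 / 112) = -18144 / 1943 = -9.34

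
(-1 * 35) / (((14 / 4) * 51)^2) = -20 / 18207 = -0.00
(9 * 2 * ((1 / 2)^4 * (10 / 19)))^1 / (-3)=-15 / 76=-0.20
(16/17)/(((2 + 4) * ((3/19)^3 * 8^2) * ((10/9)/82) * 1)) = 281219/6120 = 45.95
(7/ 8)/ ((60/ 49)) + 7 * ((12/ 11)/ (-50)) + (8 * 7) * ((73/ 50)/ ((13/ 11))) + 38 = 36977533/ 343200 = 107.74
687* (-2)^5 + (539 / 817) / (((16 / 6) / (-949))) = -22218.78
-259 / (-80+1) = 259 / 79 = 3.28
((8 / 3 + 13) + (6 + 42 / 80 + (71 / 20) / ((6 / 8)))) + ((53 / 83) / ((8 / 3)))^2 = 59482029 / 2204480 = 26.98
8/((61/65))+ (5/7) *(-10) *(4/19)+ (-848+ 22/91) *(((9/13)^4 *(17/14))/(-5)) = 5726594781259/105430503815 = 54.32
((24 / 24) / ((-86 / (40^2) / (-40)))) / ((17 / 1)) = 32000 / 731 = 43.78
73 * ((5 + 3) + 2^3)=1168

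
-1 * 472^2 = -222784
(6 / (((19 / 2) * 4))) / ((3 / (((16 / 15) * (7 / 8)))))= 0.05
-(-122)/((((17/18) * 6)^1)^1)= 366/17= 21.53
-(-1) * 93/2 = 93/2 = 46.50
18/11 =1.64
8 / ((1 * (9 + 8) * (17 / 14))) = 112 / 289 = 0.39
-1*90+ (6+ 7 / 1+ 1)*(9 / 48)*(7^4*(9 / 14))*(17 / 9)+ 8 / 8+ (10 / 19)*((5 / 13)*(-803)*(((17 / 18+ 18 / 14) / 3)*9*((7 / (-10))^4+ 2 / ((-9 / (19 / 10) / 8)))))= 102483569219 / 9336600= 10976.54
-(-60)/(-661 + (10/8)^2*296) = -120/397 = -0.30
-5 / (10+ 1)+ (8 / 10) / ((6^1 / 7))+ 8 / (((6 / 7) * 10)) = 233 / 165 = 1.41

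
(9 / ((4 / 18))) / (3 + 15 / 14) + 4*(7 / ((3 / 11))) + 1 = 6476 / 57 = 113.61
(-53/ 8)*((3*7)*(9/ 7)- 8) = -1007/ 8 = -125.88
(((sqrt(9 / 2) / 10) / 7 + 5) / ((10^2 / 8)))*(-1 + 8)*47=141*sqrt(2) / 250 + 658 / 5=132.40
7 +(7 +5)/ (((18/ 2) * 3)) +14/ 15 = 377/ 45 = 8.38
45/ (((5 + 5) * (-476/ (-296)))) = 333/ 119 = 2.80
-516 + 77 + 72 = -367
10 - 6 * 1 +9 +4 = 17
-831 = -831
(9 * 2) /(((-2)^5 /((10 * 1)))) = -45 /8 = -5.62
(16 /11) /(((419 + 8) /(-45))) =-720 /4697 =-0.15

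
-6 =-6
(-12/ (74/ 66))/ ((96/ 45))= -1485/ 296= -5.02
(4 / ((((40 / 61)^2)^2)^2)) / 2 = 191707312997281 / 3276800000000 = 58.50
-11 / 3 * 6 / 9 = -22 / 9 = -2.44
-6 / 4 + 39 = 75 / 2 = 37.50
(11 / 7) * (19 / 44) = 19 / 28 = 0.68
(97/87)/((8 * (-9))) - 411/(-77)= 2567035/482328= 5.32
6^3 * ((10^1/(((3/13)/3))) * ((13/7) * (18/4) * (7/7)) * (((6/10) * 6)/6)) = 985608/7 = 140801.14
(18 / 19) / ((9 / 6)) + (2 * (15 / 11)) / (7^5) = 2219094 / 3512663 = 0.63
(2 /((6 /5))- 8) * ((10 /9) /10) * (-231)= 1463 /9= 162.56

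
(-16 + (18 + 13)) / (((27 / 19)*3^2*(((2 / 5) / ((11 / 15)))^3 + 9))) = 25289 / 197559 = 0.13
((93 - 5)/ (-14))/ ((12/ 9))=-4.71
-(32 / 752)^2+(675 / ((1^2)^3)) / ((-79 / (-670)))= 999019934 / 174511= 5724.68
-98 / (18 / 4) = -196 / 9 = -21.78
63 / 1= 63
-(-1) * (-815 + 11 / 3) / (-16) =1217 / 24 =50.71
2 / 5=0.40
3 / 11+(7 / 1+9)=179 / 11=16.27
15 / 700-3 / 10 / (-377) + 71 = 3748553 / 52780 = 71.02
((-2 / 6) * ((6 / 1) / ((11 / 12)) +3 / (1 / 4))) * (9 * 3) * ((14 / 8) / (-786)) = 1071 / 2882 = 0.37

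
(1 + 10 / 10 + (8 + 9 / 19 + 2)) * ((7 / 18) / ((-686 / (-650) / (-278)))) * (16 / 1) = -57101200 / 2793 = -20444.40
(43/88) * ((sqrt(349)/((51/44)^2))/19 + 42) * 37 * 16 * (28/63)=2240128 * sqrt(349)/444771 + 178192/33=5493.85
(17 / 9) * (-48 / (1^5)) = -272 / 3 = -90.67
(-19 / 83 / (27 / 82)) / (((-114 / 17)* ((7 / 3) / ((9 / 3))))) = 697 / 5229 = 0.13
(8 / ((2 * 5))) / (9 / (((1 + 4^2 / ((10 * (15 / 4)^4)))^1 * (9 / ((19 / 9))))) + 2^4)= 1020692 / 23085715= 0.04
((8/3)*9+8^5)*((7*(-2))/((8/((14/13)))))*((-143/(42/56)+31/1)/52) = 96207629/507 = 189758.64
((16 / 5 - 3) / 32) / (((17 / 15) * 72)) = 1 / 13056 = 0.00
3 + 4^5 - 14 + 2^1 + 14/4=2037/2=1018.50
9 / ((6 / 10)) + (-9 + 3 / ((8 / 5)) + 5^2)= 263 / 8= 32.88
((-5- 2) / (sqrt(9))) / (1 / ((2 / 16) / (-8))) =7 / 192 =0.04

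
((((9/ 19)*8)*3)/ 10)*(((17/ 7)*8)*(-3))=-66.26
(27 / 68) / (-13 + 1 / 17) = -27 / 880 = -0.03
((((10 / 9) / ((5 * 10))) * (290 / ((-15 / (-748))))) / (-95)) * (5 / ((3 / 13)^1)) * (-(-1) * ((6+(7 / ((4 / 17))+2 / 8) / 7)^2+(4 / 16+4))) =-3041185862 / 377055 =-8065.63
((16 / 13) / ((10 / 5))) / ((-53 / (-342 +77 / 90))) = 122812 / 31005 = 3.96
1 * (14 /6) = 7 /3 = 2.33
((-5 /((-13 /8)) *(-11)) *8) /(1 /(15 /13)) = -52800 /169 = -312.43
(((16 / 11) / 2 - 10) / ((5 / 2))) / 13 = -204 / 715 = -0.29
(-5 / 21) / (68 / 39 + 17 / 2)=-130 / 5593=-0.02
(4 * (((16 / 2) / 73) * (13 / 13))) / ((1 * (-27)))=-32 / 1971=-0.02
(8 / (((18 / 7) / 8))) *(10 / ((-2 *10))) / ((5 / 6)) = -224 / 15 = -14.93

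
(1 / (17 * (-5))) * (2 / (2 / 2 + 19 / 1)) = -1 / 850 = -0.00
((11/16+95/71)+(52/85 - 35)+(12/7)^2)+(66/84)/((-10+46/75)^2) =-783835709219/26647470080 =-29.42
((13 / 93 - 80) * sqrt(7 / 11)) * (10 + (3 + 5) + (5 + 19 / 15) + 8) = -326788 * sqrt(77) / 1395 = -2055.59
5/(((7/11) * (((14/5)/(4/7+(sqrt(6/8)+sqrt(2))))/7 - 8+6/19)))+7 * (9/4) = 14.71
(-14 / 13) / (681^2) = -14 / 6028893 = -0.00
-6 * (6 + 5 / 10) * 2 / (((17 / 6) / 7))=-192.71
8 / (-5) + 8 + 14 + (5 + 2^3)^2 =947 / 5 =189.40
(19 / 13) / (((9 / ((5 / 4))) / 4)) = 95 / 117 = 0.81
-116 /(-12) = 29 /3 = 9.67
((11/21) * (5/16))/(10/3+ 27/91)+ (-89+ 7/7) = -87.95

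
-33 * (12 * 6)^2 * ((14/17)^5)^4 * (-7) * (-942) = -94381872453201836449532234170368/4064231406647572522401601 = -23222563.63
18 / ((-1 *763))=-18 / 763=-0.02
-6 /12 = -1 /2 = -0.50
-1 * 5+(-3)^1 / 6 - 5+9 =-3 / 2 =-1.50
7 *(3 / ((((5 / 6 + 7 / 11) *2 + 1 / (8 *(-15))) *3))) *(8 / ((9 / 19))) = 468160 / 11607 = 40.33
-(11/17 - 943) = 16020/17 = 942.35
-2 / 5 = -0.40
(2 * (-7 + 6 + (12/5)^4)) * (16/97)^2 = 10296832/5880625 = 1.75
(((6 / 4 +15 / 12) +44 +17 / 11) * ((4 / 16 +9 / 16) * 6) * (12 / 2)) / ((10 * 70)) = 9945 / 4928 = 2.02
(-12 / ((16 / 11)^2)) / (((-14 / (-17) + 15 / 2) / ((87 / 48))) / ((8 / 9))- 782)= 178959 / 24510656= 0.01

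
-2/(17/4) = -8/17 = -0.47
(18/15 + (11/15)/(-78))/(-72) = -1393/84240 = -0.02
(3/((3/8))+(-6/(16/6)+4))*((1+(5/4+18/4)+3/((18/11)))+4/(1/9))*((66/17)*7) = 1606605/136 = 11813.27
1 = 1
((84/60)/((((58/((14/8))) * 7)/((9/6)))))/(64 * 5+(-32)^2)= 1/148480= 0.00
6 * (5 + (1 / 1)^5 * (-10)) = -30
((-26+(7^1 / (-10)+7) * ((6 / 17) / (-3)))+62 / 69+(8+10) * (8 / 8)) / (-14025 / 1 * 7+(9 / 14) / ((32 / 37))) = 20606656 / 257954822955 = 0.00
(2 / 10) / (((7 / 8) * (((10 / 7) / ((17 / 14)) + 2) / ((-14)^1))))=-1.01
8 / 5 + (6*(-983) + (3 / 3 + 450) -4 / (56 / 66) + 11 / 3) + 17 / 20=-2287151 / 420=-5445.60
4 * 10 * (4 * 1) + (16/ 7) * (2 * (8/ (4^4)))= 1121/ 7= 160.14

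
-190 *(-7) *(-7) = -9310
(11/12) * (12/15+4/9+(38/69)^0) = 1111/540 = 2.06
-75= -75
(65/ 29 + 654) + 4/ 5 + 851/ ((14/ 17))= 3431509/ 2030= 1690.40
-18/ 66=-3/ 11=-0.27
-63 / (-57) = 21 / 19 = 1.11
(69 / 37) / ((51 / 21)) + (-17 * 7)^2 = 8907752 / 629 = 14161.77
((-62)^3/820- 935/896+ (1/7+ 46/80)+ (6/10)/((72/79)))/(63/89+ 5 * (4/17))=-48407861573/314203008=-154.07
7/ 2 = 3.50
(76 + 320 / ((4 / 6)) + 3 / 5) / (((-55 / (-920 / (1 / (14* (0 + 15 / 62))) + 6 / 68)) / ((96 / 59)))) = 39884624208 / 777325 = 51310.10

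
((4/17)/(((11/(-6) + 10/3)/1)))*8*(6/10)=64/85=0.75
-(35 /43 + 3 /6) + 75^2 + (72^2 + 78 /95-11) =88215633 /8170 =10797.51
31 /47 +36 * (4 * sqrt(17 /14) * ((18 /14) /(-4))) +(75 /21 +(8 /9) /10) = -46.68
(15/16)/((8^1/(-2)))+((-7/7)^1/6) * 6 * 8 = -527/64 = -8.23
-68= -68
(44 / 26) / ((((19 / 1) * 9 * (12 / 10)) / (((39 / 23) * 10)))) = 550 / 3933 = 0.14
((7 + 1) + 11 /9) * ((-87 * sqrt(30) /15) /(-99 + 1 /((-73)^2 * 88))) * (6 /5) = 2257534928 * sqrt(30) /3481968525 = 3.55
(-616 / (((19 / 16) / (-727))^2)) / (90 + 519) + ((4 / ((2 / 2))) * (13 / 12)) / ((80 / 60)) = -47626396957 / 125628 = -379106.54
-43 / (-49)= 43 / 49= 0.88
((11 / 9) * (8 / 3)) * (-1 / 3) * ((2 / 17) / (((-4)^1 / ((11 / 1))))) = 484 / 1377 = 0.35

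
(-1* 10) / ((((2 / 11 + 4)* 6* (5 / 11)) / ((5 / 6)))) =-605 / 828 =-0.73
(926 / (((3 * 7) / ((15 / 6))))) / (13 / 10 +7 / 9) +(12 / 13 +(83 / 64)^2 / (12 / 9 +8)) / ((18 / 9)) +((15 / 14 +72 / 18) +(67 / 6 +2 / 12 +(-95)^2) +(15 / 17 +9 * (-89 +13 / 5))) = 69575844437131 / 8364195840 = 8318.29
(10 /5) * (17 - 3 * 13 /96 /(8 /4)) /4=1075 /128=8.40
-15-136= -151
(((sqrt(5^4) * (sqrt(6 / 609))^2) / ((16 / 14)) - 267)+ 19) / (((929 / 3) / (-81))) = 6984549 / 107764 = 64.81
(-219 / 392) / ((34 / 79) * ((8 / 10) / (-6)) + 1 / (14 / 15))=-259515 / 471044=-0.55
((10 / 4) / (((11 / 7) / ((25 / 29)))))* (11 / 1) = 875 / 58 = 15.09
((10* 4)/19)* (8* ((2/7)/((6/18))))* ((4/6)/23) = 1280/3059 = 0.42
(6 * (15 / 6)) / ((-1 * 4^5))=-15 / 1024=-0.01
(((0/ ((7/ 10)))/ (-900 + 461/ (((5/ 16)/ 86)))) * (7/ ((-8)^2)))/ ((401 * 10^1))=0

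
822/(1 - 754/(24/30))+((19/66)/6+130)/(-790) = -611281577/589077720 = -1.04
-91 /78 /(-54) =7 /324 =0.02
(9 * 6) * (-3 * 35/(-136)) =2835/68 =41.69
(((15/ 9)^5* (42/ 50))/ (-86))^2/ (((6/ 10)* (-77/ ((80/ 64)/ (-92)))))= 2734375/ 589289494464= 0.00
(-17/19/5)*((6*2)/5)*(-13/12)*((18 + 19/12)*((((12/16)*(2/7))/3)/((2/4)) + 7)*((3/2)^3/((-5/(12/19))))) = -280449/10108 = -27.75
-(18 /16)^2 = -81 /64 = -1.27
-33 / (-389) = 0.08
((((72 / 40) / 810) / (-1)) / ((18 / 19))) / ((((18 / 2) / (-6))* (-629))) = -0.00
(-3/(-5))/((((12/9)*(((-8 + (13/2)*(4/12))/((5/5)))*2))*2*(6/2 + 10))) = -27/18200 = -0.00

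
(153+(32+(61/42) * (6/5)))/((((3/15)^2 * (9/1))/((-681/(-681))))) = 32680/63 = 518.73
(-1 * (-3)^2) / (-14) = 0.64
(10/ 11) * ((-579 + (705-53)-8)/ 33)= 650/ 363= 1.79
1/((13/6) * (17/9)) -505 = -111551/221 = -504.76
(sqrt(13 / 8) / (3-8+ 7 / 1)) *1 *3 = 3 *sqrt(26) / 8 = 1.91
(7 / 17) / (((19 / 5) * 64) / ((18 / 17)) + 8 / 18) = 105 / 58684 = 0.00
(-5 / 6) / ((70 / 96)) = -8 / 7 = -1.14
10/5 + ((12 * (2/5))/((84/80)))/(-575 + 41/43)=86050/43197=1.99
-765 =-765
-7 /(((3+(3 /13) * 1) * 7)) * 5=-1.55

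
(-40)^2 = 1600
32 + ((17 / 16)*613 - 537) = 2341 / 16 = 146.31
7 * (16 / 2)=56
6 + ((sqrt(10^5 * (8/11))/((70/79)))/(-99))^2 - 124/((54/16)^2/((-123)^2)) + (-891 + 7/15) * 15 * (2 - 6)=-195899885474/1760913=-111249.04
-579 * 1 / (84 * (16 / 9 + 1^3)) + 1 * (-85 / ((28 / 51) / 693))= -18776403 / 175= -107293.73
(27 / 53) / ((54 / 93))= 93 / 106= 0.88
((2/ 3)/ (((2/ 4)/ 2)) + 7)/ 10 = 29/ 30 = 0.97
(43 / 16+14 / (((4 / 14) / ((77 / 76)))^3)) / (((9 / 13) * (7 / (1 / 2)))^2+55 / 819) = 11720800257075 / 1757489581312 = 6.67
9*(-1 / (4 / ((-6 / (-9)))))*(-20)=30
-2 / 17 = -0.12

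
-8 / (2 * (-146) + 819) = -8 / 527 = -0.02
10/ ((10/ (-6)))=-6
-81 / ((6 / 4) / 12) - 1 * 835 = -1483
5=5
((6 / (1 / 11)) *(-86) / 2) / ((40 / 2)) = -1419 / 10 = -141.90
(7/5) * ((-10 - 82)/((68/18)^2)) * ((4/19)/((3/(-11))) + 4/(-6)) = 356454/27455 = 12.98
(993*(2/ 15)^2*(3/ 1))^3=2320940224/ 15625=148540.17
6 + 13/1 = 19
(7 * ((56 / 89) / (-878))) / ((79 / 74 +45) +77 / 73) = -21608 / 202973845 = -0.00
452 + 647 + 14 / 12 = 6601 / 6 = 1100.17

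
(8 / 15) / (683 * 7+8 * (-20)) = 8 / 69315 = 0.00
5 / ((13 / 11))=55 / 13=4.23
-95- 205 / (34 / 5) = -4255 / 34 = -125.15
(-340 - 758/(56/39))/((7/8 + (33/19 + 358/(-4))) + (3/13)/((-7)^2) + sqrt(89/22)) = 4068198721496 * sqrt(1958)/778036584108067 + 7776100934115514/778036584108067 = 10.23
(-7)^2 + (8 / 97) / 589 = 2799525 / 57133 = 49.00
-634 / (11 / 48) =-30432 / 11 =-2766.55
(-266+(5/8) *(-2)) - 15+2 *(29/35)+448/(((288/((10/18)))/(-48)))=-1217441/3780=-322.07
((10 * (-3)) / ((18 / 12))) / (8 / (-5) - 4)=25 / 7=3.57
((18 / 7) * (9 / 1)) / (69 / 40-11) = -6480 / 2597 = -2.50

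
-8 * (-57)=456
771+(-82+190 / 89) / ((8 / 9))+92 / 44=1337789 / 1958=683.24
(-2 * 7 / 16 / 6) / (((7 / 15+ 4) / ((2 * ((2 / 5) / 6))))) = -7 / 1608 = -0.00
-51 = -51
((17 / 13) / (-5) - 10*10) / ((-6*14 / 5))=5.97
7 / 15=0.47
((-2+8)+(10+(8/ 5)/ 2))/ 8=2.10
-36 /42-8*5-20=-426 /7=-60.86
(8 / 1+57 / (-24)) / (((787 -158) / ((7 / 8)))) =315 / 40256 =0.01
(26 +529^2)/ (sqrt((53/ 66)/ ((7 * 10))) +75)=96973915500/ 25987447-559734 * sqrt(61215)/ 25987447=3726.24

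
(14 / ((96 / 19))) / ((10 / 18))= 399 / 80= 4.99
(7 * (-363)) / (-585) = 847 / 195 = 4.34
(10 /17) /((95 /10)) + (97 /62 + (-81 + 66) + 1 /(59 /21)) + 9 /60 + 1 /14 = -1058340473 /82707380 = -12.80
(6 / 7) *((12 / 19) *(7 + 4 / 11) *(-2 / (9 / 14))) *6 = -15552 / 209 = -74.41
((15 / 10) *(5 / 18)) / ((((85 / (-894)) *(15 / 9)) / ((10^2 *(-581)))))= 2597070 / 17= 152768.82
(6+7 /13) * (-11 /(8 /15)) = -14025 /104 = -134.86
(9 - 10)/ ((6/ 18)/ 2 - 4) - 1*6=-132/ 23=-5.74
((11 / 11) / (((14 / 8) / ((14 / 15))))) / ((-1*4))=-2 / 15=-0.13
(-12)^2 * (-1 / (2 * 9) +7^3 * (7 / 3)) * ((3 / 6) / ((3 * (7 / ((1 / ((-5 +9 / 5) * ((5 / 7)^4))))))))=-988183 / 300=-3293.94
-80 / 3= -26.67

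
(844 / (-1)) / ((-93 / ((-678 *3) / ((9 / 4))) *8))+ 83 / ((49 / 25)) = -4480253 / 4557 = -983.16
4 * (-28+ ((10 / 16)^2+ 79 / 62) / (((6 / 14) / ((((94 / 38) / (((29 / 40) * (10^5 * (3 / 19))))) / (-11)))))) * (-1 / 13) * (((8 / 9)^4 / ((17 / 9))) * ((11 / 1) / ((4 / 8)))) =1890254538368 / 30174373125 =62.64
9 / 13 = 0.69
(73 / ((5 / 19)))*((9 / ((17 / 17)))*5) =12483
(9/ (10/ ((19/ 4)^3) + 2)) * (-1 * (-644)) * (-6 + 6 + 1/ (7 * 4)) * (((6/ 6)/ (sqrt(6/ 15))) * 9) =4259439 * sqrt(10)/ 9572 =1407.18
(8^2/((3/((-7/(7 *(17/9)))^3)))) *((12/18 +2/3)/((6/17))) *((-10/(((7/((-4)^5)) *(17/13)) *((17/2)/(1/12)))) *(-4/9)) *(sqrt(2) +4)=34078720 *sqrt(2)/584647 +136314880/584647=315.59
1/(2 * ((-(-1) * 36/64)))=8/9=0.89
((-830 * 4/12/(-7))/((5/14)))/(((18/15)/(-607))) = -503810/9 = -55978.89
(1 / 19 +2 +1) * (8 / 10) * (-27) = -6264 / 95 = -65.94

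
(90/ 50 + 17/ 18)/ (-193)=-247/ 17370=-0.01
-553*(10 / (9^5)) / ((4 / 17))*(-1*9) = 47005 / 13122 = 3.58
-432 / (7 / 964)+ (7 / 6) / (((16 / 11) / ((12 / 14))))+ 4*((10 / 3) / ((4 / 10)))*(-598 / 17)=-346515241 / 5712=-60664.43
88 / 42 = 44 / 21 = 2.10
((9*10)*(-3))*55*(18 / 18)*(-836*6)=74487600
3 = 3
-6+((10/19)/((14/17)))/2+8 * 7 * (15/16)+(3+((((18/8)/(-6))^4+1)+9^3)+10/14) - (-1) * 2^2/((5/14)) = 2156610153/2723840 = 791.75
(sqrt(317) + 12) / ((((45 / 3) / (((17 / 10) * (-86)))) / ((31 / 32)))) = -22661 * sqrt(317) / 2400- 22661 / 200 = -281.42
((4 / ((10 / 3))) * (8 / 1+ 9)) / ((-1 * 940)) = -51 / 2350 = -0.02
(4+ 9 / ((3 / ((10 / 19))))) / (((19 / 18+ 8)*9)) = 212 / 3097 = 0.07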